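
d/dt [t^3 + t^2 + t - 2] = 3*t^2 + 2*t + 1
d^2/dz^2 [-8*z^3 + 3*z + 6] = -48*z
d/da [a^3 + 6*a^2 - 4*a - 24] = 3*a^2 + 12*a - 4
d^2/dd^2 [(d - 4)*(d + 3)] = 2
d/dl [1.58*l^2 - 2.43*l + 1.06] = 3.16*l - 2.43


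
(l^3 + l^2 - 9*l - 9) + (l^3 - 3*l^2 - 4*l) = 2*l^3 - 2*l^2 - 13*l - 9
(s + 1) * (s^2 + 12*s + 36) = s^3 + 13*s^2 + 48*s + 36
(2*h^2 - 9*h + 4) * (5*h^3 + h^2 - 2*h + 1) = 10*h^5 - 43*h^4 + 7*h^3 + 24*h^2 - 17*h + 4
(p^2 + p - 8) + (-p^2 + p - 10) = 2*p - 18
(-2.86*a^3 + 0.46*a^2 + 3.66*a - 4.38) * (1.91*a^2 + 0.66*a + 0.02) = -5.4626*a^5 - 1.009*a^4 + 7.237*a^3 - 5.941*a^2 - 2.8176*a - 0.0876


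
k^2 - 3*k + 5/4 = (k - 5/2)*(k - 1/2)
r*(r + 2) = r^2 + 2*r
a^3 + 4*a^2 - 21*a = a*(a - 3)*(a + 7)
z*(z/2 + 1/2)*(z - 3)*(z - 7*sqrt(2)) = z^4/2 - 7*sqrt(2)*z^3/2 - z^3 - 3*z^2/2 + 7*sqrt(2)*z^2 + 21*sqrt(2)*z/2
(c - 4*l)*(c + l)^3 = c^4 - c^3*l - 9*c^2*l^2 - 11*c*l^3 - 4*l^4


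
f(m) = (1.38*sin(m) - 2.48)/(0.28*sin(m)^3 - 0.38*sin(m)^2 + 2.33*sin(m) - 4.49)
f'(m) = (1.38*sin(m) - 2.48)*(-0.84*sin(m)^2*cos(m) + 0.76*sin(m)*cos(m) - 2.33*cos(m))/(0.28*sin(m)^3 - 0.38*sin(m)^2 + 2.33*sin(m) - 4.49)^2 + 1.38*cos(m)/(0.28*sin(m)^3 - 0.38*sin(m)^2 + 2.33*sin(m) - 4.49)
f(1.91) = 0.49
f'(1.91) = 0.03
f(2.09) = 0.50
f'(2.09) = 0.04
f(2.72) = 0.53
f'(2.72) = 0.06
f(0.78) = 0.51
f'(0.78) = -0.06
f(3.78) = 0.54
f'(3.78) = -0.04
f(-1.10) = 0.52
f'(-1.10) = 0.04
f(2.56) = 0.53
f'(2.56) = 0.06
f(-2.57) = 0.55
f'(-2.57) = -0.04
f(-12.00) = 0.53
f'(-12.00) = -0.06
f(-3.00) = 0.55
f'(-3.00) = 0.00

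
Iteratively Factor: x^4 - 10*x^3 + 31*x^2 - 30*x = (x - 3)*(x^3 - 7*x^2 + 10*x) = (x - 3)*(x - 2)*(x^2 - 5*x) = x*(x - 3)*(x - 2)*(x - 5)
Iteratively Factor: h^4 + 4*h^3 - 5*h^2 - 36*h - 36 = (h + 3)*(h^3 + h^2 - 8*h - 12) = (h - 3)*(h + 3)*(h^2 + 4*h + 4) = (h - 3)*(h + 2)*(h + 3)*(h + 2)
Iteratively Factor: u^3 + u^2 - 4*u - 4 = (u + 2)*(u^2 - u - 2) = (u + 1)*(u + 2)*(u - 2)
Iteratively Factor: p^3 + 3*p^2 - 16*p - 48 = (p - 4)*(p^2 + 7*p + 12) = (p - 4)*(p + 4)*(p + 3)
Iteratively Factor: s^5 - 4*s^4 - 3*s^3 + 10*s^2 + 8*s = (s)*(s^4 - 4*s^3 - 3*s^2 + 10*s + 8) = s*(s - 2)*(s^3 - 2*s^2 - 7*s - 4) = s*(s - 4)*(s - 2)*(s^2 + 2*s + 1) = s*(s - 4)*(s - 2)*(s + 1)*(s + 1)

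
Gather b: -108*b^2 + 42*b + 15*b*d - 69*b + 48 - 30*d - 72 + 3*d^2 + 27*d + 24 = -108*b^2 + b*(15*d - 27) + 3*d^2 - 3*d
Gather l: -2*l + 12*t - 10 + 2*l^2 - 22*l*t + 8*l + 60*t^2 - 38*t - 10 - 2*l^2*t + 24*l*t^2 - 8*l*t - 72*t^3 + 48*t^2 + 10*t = l^2*(2 - 2*t) + l*(24*t^2 - 30*t + 6) - 72*t^3 + 108*t^2 - 16*t - 20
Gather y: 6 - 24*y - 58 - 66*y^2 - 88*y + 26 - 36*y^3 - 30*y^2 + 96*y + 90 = -36*y^3 - 96*y^2 - 16*y + 64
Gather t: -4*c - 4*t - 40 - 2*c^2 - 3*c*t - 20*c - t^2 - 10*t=-2*c^2 - 24*c - t^2 + t*(-3*c - 14) - 40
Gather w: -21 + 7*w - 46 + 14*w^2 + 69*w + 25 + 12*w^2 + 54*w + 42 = 26*w^2 + 130*w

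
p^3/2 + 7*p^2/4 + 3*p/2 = p*(p/2 + 1)*(p + 3/2)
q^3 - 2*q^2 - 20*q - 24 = (q - 6)*(q + 2)^2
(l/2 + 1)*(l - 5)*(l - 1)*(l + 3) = l^4/2 - l^3/2 - 19*l^2/2 - 11*l/2 + 15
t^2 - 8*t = t*(t - 8)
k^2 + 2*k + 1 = (k + 1)^2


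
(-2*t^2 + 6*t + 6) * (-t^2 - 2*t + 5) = 2*t^4 - 2*t^3 - 28*t^2 + 18*t + 30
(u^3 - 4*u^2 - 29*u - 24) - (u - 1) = u^3 - 4*u^2 - 30*u - 23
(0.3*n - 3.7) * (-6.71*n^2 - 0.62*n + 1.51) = -2.013*n^3 + 24.641*n^2 + 2.747*n - 5.587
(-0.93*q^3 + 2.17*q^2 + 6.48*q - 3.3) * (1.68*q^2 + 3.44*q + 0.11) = -1.5624*q^5 + 0.4464*q^4 + 18.2489*q^3 + 16.9859*q^2 - 10.6392*q - 0.363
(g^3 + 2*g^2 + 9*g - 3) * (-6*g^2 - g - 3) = -6*g^5 - 13*g^4 - 59*g^3 + 3*g^2 - 24*g + 9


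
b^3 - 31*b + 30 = (b - 5)*(b - 1)*(b + 6)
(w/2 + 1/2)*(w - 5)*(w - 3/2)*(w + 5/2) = w^4/2 - 3*w^3/2 - 51*w^2/8 + 5*w + 75/8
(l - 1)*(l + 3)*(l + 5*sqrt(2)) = l^3 + 2*l^2 + 5*sqrt(2)*l^2 - 3*l + 10*sqrt(2)*l - 15*sqrt(2)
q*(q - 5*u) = q^2 - 5*q*u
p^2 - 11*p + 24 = (p - 8)*(p - 3)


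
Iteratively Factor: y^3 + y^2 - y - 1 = (y + 1)*(y^2 - 1) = (y + 1)^2*(y - 1)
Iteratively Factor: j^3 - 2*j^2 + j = (j - 1)*(j^2 - j) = j*(j - 1)*(j - 1)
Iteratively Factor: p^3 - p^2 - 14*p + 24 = (p + 4)*(p^2 - 5*p + 6) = (p - 2)*(p + 4)*(p - 3)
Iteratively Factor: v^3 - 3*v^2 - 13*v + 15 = (v - 1)*(v^2 - 2*v - 15) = (v - 5)*(v - 1)*(v + 3)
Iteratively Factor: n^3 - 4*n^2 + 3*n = (n)*(n^2 - 4*n + 3) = n*(n - 3)*(n - 1)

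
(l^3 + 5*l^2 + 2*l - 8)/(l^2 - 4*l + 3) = (l^2 + 6*l + 8)/(l - 3)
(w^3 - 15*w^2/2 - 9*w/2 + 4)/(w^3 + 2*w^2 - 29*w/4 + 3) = 2*(w^2 - 7*w - 8)/(2*w^2 + 5*w - 12)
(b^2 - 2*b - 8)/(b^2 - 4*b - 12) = (b - 4)/(b - 6)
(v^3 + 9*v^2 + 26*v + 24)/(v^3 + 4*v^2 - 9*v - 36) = (v + 2)/(v - 3)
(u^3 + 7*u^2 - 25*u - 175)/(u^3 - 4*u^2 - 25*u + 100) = (u + 7)/(u - 4)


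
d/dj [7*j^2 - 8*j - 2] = 14*j - 8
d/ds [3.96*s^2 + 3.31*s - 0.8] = 7.92*s + 3.31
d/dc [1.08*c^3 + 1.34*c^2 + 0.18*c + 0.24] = 3.24*c^2 + 2.68*c + 0.18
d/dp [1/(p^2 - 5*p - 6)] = (5 - 2*p)/(-p^2 + 5*p + 6)^2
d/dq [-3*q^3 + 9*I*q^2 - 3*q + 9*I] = -9*q^2 + 18*I*q - 3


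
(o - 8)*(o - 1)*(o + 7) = o^3 - 2*o^2 - 55*o + 56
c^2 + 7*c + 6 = (c + 1)*(c + 6)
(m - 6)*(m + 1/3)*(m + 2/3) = m^3 - 5*m^2 - 52*m/9 - 4/3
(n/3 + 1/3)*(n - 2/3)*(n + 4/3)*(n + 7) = n^4/3 + 26*n^3/9 + 103*n^2/27 - 22*n/27 - 56/27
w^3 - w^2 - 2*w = w*(w - 2)*(w + 1)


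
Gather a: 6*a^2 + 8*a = 6*a^2 + 8*a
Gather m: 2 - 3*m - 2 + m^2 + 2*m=m^2 - m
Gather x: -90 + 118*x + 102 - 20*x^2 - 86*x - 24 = -20*x^2 + 32*x - 12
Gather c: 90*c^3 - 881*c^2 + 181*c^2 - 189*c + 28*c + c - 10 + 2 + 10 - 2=90*c^3 - 700*c^2 - 160*c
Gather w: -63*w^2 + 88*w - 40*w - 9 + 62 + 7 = -63*w^2 + 48*w + 60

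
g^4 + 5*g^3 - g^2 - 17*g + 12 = (g - 1)^2*(g + 3)*(g + 4)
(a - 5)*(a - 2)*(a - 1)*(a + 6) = a^4 - 2*a^3 - 31*a^2 + 92*a - 60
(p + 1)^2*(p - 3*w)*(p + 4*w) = p^4 + p^3*w + 2*p^3 - 12*p^2*w^2 + 2*p^2*w + p^2 - 24*p*w^2 + p*w - 12*w^2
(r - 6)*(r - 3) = r^2 - 9*r + 18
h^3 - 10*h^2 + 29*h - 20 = (h - 5)*(h - 4)*(h - 1)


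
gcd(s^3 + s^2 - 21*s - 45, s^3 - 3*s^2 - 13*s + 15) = s^2 - 2*s - 15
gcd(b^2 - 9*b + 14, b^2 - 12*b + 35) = b - 7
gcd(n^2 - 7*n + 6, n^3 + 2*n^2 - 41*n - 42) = n - 6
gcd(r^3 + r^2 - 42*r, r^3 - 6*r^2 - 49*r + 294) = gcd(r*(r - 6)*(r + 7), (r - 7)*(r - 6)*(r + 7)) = r^2 + r - 42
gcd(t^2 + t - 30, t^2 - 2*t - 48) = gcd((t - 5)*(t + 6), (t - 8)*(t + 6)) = t + 6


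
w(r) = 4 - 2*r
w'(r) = -2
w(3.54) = -3.08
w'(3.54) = -2.00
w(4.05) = -4.10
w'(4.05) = -2.00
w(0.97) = 2.06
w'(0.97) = -2.00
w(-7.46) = 18.92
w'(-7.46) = -2.00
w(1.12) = 1.76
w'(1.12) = -2.00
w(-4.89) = 13.78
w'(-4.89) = -2.00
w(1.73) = 0.54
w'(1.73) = -2.00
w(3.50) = -3.00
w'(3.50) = -2.00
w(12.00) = -20.00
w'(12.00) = -2.00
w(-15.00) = 34.00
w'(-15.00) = -2.00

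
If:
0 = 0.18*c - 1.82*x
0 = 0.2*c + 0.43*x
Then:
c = 0.00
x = 0.00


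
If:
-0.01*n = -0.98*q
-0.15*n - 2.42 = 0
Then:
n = -16.13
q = -0.16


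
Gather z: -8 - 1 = -9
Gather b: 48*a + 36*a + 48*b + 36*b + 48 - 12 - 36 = 84*a + 84*b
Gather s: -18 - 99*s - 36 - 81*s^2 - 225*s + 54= -81*s^2 - 324*s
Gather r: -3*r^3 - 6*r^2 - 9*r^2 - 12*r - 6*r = -3*r^3 - 15*r^2 - 18*r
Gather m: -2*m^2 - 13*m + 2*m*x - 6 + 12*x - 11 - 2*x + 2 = -2*m^2 + m*(2*x - 13) + 10*x - 15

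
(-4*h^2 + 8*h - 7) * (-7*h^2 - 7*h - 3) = 28*h^4 - 28*h^3 + 5*h^2 + 25*h + 21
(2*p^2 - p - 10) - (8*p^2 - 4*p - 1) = -6*p^2 + 3*p - 9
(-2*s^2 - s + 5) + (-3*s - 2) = -2*s^2 - 4*s + 3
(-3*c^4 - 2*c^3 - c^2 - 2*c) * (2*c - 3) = -6*c^5 + 5*c^4 + 4*c^3 - c^2 + 6*c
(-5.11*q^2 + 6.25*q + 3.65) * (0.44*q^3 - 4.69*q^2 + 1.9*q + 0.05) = -2.2484*q^5 + 26.7159*q^4 - 37.4155*q^3 - 5.499*q^2 + 7.2475*q + 0.1825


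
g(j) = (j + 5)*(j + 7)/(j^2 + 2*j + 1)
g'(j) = (-2*j - 2)*(j + 5)*(j + 7)/(j^2 + 2*j + 1)^2 + (j + 5)/(j^2 + 2*j + 1) + (j + 7)/(j^2 + 2*j + 1)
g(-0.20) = 51.00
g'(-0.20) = -109.38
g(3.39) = 4.52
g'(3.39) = -1.09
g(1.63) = 8.27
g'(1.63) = -4.08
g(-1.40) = 126.00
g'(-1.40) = 687.50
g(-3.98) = 0.35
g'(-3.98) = 0.69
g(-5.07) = -0.01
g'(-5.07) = 0.11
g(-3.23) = 1.34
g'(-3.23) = 2.32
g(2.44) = 5.94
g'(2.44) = -2.02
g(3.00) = 5.00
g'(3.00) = -1.38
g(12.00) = 1.91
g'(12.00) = -0.08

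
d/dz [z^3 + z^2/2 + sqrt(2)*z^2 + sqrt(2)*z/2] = 3*z^2 + z + 2*sqrt(2)*z + sqrt(2)/2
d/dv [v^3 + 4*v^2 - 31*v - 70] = 3*v^2 + 8*v - 31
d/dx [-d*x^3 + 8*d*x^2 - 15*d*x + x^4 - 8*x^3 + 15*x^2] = -3*d*x^2 + 16*d*x - 15*d + 4*x^3 - 24*x^2 + 30*x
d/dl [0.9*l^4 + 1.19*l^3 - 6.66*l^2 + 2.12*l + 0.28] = 3.6*l^3 + 3.57*l^2 - 13.32*l + 2.12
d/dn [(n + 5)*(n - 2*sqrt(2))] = 2*n - 2*sqrt(2) + 5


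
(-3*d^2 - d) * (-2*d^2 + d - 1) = 6*d^4 - d^3 + 2*d^2 + d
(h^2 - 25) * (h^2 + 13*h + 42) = h^4 + 13*h^3 + 17*h^2 - 325*h - 1050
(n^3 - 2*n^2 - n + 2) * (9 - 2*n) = -2*n^4 + 13*n^3 - 16*n^2 - 13*n + 18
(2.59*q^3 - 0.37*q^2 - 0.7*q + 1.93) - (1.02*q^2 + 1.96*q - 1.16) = 2.59*q^3 - 1.39*q^2 - 2.66*q + 3.09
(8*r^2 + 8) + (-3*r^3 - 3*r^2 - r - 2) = -3*r^3 + 5*r^2 - r + 6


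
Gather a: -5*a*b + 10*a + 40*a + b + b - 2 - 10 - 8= a*(50 - 5*b) + 2*b - 20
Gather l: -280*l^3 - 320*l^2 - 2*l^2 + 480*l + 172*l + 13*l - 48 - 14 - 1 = -280*l^3 - 322*l^2 + 665*l - 63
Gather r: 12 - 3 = 9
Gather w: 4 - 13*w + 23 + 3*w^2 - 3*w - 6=3*w^2 - 16*w + 21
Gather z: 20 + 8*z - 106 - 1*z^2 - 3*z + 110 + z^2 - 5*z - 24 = 0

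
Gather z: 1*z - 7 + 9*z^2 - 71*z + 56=9*z^2 - 70*z + 49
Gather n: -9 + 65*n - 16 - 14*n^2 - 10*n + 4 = -14*n^2 + 55*n - 21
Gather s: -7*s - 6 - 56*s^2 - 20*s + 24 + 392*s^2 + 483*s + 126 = 336*s^2 + 456*s + 144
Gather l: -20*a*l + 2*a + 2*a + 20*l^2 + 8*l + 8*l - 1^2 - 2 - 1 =4*a + 20*l^2 + l*(16 - 20*a) - 4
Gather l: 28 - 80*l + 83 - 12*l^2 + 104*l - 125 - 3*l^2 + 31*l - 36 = -15*l^2 + 55*l - 50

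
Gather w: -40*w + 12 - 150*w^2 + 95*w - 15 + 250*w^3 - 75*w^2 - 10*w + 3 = 250*w^3 - 225*w^2 + 45*w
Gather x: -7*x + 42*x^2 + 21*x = 42*x^2 + 14*x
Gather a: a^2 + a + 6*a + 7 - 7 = a^2 + 7*a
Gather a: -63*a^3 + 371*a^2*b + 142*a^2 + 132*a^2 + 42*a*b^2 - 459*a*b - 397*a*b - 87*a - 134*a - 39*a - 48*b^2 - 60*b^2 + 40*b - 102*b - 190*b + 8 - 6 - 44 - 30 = -63*a^3 + a^2*(371*b + 274) + a*(42*b^2 - 856*b - 260) - 108*b^2 - 252*b - 72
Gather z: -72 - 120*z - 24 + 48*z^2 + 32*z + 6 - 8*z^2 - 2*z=40*z^2 - 90*z - 90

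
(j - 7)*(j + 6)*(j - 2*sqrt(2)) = j^3 - 2*sqrt(2)*j^2 - j^2 - 42*j + 2*sqrt(2)*j + 84*sqrt(2)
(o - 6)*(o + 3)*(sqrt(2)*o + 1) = sqrt(2)*o^3 - 3*sqrt(2)*o^2 + o^2 - 18*sqrt(2)*o - 3*o - 18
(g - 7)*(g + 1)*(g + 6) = g^3 - 43*g - 42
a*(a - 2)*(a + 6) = a^3 + 4*a^2 - 12*a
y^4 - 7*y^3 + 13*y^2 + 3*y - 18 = (y - 3)^2*(y - 2)*(y + 1)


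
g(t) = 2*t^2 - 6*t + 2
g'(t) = 4*t - 6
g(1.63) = -2.47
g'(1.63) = 0.52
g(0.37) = 0.05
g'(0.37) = -4.52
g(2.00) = -2.00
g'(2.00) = 2.00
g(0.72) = -1.28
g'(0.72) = -3.12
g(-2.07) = 22.99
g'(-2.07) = -14.28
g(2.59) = -0.12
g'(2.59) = 4.36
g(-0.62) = 6.49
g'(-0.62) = -8.48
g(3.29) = 3.91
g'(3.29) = 7.16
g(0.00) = 2.00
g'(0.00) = -6.00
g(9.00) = 110.00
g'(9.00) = 30.00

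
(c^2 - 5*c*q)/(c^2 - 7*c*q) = (c - 5*q)/(c - 7*q)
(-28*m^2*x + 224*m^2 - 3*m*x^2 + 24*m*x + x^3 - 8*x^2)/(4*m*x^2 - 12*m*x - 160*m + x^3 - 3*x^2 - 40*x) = (-7*m + x)/(x + 5)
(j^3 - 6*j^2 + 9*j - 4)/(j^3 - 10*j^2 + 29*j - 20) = (j - 1)/(j - 5)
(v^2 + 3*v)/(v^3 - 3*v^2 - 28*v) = (v + 3)/(v^2 - 3*v - 28)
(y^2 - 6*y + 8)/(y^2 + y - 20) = (y - 2)/(y + 5)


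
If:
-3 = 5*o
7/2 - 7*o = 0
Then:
No Solution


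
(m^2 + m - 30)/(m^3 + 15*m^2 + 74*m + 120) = (m - 5)/(m^2 + 9*m + 20)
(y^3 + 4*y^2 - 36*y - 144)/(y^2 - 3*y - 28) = (y^2 - 36)/(y - 7)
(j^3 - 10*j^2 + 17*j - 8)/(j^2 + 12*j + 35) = (j^3 - 10*j^2 + 17*j - 8)/(j^2 + 12*j + 35)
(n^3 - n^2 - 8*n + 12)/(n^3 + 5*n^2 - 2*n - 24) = (n - 2)/(n + 4)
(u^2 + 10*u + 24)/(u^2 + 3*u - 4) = (u + 6)/(u - 1)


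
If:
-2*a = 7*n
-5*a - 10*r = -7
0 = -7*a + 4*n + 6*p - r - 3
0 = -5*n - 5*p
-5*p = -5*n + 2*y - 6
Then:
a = -259/415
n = 74/415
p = -74/415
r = 84/83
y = 323/83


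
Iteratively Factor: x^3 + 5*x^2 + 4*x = (x)*(x^2 + 5*x + 4) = x*(x + 4)*(x + 1)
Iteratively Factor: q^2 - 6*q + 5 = (q - 5)*(q - 1)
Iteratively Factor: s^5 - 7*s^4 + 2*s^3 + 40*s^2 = (s)*(s^4 - 7*s^3 + 2*s^2 + 40*s) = s*(s - 4)*(s^3 - 3*s^2 - 10*s) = s*(s - 5)*(s - 4)*(s^2 + 2*s) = s^2*(s - 5)*(s - 4)*(s + 2)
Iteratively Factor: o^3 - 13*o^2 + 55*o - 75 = (o - 3)*(o^2 - 10*o + 25) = (o - 5)*(o - 3)*(o - 5)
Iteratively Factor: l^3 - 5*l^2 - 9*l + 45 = (l - 3)*(l^2 - 2*l - 15) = (l - 3)*(l + 3)*(l - 5)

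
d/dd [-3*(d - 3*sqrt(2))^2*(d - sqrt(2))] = -9*d^2 + 42*sqrt(2)*d - 90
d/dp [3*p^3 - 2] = 9*p^2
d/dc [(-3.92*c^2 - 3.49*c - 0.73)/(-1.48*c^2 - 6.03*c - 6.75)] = (18.4724*c^2 + 50.7592*c + 19.1556)/(2.1904*c^4 + 17.8488*c^3 + 56.3409*c^2 + 81.405*c + 45.5625)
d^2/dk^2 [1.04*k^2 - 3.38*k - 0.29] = 2.08000000000000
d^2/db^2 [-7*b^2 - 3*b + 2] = -14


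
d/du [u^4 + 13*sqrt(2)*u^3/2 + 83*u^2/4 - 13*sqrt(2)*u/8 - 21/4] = 4*u^3 + 39*sqrt(2)*u^2/2 + 83*u/2 - 13*sqrt(2)/8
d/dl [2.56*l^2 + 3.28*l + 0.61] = 5.12*l + 3.28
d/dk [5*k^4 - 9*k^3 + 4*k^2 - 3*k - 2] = 20*k^3 - 27*k^2 + 8*k - 3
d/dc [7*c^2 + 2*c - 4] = 14*c + 2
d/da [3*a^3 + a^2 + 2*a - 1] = 9*a^2 + 2*a + 2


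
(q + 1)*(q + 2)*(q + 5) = q^3 + 8*q^2 + 17*q + 10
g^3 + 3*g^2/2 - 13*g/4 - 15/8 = (g - 3/2)*(g + 1/2)*(g + 5/2)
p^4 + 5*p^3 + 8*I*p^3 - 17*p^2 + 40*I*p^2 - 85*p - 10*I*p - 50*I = (p + 5)*(p + I)*(p + 2*I)*(p + 5*I)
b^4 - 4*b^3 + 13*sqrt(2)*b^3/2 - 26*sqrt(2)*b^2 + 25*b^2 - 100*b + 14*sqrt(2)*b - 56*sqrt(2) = (b - 4)*(b + sqrt(2))*(b + 2*sqrt(2))*(b + 7*sqrt(2)/2)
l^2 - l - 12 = (l - 4)*(l + 3)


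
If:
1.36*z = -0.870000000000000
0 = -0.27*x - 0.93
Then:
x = -3.44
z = -0.64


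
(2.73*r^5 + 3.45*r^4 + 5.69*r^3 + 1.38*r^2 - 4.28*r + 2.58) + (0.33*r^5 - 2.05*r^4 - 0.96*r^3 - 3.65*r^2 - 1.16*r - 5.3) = 3.06*r^5 + 1.4*r^4 + 4.73*r^3 - 2.27*r^2 - 5.44*r - 2.72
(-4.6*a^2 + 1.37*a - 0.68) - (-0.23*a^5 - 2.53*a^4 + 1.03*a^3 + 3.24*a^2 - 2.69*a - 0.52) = 0.23*a^5 + 2.53*a^4 - 1.03*a^3 - 7.84*a^2 + 4.06*a - 0.16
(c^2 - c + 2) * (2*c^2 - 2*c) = 2*c^4 - 4*c^3 + 6*c^2 - 4*c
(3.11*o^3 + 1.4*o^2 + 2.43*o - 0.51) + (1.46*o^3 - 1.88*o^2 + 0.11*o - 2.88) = 4.57*o^3 - 0.48*o^2 + 2.54*o - 3.39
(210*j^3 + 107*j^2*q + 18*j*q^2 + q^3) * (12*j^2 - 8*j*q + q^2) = 2520*j^5 - 396*j^4*q - 430*j^3*q^2 - 25*j^2*q^3 + 10*j*q^4 + q^5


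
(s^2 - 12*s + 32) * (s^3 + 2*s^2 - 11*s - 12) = s^5 - 10*s^4 - 3*s^3 + 184*s^2 - 208*s - 384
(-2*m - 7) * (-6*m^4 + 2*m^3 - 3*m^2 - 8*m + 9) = 12*m^5 + 38*m^4 - 8*m^3 + 37*m^2 + 38*m - 63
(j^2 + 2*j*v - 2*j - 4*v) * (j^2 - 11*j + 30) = j^4 + 2*j^3*v - 13*j^3 - 26*j^2*v + 52*j^2 + 104*j*v - 60*j - 120*v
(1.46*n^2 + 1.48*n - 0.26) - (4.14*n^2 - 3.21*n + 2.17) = -2.68*n^2 + 4.69*n - 2.43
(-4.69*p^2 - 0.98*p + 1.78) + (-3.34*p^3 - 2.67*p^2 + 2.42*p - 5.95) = -3.34*p^3 - 7.36*p^2 + 1.44*p - 4.17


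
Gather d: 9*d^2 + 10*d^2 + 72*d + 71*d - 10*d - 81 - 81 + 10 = 19*d^2 + 133*d - 152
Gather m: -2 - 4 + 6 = 0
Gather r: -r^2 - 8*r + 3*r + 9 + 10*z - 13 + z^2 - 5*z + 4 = -r^2 - 5*r + z^2 + 5*z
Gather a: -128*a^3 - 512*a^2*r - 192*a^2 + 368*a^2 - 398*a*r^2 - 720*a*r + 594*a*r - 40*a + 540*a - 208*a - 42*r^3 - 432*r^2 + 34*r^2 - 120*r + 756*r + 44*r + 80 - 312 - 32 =-128*a^3 + a^2*(176 - 512*r) + a*(-398*r^2 - 126*r + 292) - 42*r^3 - 398*r^2 + 680*r - 264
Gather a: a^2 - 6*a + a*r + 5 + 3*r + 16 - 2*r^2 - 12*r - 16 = a^2 + a*(r - 6) - 2*r^2 - 9*r + 5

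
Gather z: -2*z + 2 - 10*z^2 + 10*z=-10*z^2 + 8*z + 2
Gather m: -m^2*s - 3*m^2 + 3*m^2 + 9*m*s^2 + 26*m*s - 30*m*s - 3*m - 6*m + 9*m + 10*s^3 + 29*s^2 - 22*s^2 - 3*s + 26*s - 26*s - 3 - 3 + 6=-m^2*s + m*(9*s^2 - 4*s) + 10*s^3 + 7*s^2 - 3*s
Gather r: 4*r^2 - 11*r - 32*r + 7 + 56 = 4*r^2 - 43*r + 63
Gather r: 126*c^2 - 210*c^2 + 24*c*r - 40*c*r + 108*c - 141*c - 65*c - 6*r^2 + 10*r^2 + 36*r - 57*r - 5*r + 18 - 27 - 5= -84*c^2 - 98*c + 4*r^2 + r*(-16*c - 26) - 14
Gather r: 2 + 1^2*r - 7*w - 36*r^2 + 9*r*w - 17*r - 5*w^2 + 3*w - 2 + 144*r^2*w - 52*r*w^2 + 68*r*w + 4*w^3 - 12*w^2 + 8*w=r^2*(144*w - 36) + r*(-52*w^2 + 77*w - 16) + 4*w^3 - 17*w^2 + 4*w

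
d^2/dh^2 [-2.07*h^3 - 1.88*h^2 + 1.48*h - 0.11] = -12.42*h - 3.76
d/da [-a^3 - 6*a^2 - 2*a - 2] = -3*a^2 - 12*a - 2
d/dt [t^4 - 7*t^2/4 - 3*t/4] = 4*t^3 - 7*t/2 - 3/4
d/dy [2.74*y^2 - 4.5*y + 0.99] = 5.48*y - 4.5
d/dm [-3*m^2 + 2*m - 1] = 2 - 6*m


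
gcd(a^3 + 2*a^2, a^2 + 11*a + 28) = 1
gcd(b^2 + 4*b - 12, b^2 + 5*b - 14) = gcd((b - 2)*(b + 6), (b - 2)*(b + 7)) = b - 2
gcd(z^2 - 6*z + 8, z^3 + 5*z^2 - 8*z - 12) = z - 2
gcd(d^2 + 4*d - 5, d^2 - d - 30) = d + 5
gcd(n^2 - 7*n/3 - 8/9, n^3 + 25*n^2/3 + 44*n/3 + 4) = n + 1/3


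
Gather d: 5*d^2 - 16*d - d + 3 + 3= 5*d^2 - 17*d + 6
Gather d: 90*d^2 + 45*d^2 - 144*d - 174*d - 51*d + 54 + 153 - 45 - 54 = 135*d^2 - 369*d + 108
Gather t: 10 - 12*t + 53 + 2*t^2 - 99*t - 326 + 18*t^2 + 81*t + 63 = 20*t^2 - 30*t - 200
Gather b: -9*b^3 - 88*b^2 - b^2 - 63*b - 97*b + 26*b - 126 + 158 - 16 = -9*b^3 - 89*b^2 - 134*b + 16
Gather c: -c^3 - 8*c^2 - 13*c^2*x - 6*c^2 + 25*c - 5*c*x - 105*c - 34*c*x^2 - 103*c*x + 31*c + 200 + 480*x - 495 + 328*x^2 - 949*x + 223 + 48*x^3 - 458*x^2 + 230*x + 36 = -c^3 + c^2*(-13*x - 14) + c*(-34*x^2 - 108*x - 49) + 48*x^3 - 130*x^2 - 239*x - 36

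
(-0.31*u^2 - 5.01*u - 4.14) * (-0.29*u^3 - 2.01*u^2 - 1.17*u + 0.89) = 0.0899*u^5 + 2.076*u^4 + 11.6334*u^3 + 13.9072*u^2 + 0.384899999999999*u - 3.6846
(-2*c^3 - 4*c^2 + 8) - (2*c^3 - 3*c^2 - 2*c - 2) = -4*c^3 - c^2 + 2*c + 10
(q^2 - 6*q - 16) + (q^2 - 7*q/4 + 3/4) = 2*q^2 - 31*q/4 - 61/4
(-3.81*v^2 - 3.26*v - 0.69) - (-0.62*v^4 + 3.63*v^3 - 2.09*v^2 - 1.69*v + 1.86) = 0.62*v^4 - 3.63*v^3 - 1.72*v^2 - 1.57*v - 2.55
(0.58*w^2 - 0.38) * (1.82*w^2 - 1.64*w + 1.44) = 1.0556*w^4 - 0.9512*w^3 + 0.1436*w^2 + 0.6232*w - 0.5472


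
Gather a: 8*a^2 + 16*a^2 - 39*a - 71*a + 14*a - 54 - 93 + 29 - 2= 24*a^2 - 96*a - 120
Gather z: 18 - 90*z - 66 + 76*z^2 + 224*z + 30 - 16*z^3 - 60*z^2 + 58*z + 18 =-16*z^3 + 16*z^2 + 192*z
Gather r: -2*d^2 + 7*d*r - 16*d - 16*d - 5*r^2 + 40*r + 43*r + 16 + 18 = -2*d^2 - 32*d - 5*r^2 + r*(7*d + 83) + 34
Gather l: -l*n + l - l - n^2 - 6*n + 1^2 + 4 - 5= -l*n - n^2 - 6*n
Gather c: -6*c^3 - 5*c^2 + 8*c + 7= -6*c^3 - 5*c^2 + 8*c + 7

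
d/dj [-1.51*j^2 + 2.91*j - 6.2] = 2.91 - 3.02*j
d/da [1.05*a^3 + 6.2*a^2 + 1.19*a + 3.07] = 3.15*a^2 + 12.4*a + 1.19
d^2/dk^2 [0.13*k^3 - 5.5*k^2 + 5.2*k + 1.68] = 0.78*k - 11.0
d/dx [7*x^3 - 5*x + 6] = 21*x^2 - 5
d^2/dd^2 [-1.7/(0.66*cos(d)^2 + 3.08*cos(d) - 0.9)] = (2.96208*(1 - cos(d)^2)^2 + 10.36728*cos(d)^3 + 21.64712*cos(d)^2 - 16.02216*cos(d) - 37.23544)/(0.66*cos(d)^2 + 3.08*cos(d) - 0.9)^3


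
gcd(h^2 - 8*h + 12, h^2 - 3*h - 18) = h - 6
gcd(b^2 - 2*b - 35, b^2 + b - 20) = b + 5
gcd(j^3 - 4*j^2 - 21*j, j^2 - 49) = j - 7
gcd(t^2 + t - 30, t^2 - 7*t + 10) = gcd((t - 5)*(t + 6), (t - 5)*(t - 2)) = t - 5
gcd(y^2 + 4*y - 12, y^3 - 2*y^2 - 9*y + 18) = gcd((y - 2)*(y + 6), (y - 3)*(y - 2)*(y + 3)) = y - 2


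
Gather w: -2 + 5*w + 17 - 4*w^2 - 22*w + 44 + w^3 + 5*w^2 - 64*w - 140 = w^3 + w^2 - 81*w - 81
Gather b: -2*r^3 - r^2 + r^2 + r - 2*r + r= -2*r^3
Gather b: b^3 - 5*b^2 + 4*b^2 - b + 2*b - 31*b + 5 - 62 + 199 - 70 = b^3 - b^2 - 30*b + 72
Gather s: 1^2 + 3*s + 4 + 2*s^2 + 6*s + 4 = 2*s^2 + 9*s + 9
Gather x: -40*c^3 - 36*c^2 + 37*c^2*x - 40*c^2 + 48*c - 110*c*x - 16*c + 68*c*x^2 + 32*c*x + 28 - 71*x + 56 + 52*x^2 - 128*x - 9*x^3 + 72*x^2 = -40*c^3 - 76*c^2 + 32*c - 9*x^3 + x^2*(68*c + 124) + x*(37*c^2 - 78*c - 199) + 84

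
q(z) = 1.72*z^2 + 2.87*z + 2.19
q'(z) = 3.44*z + 2.87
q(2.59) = 21.16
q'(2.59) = 11.78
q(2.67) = 22.11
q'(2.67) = 12.05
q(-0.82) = 0.99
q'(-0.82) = 0.05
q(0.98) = 6.65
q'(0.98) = 6.24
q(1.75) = 12.48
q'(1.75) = 8.89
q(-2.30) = 4.69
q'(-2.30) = -5.04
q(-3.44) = 12.67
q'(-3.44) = -8.96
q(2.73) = 22.84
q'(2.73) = 12.26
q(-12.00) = 215.43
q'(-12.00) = -38.41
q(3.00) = 26.28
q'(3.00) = 13.19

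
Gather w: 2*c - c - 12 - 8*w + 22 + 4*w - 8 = c - 4*w + 2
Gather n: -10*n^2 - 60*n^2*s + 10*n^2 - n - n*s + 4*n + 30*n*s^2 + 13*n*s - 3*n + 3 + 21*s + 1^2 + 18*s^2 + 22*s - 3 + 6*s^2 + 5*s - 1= -60*n^2*s + n*(30*s^2 + 12*s) + 24*s^2 + 48*s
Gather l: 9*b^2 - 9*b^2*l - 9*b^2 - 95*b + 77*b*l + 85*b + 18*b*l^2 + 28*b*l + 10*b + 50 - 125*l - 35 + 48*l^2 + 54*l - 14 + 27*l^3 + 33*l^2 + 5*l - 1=27*l^3 + l^2*(18*b + 81) + l*(-9*b^2 + 105*b - 66)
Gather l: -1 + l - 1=l - 2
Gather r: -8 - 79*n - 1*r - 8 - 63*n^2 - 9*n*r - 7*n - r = -63*n^2 - 86*n + r*(-9*n - 2) - 16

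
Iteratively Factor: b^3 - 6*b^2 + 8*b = (b - 4)*(b^2 - 2*b) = b*(b - 4)*(b - 2)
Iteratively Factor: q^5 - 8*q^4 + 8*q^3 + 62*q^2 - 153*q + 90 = (q - 5)*(q^4 - 3*q^3 - 7*q^2 + 27*q - 18) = (q - 5)*(q - 1)*(q^3 - 2*q^2 - 9*q + 18) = (q - 5)*(q - 1)*(q + 3)*(q^2 - 5*q + 6) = (q - 5)*(q - 2)*(q - 1)*(q + 3)*(q - 3)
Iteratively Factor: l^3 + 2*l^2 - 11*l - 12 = (l + 4)*(l^2 - 2*l - 3) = (l + 1)*(l + 4)*(l - 3)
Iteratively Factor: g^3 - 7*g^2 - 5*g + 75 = (g - 5)*(g^2 - 2*g - 15) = (g - 5)^2*(g + 3)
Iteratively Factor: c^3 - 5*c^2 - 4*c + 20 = (c - 2)*(c^2 - 3*c - 10) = (c - 2)*(c + 2)*(c - 5)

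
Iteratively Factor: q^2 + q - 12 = (q - 3)*(q + 4)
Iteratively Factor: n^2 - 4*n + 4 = (n - 2)*(n - 2)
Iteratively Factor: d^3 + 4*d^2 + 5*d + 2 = (d + 2)*(d^2 + 2*d + 1) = (d + 1)*(d + 2)*(d + 1)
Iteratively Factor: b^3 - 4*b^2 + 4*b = (b - 2)*(b^2 - 2*b) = b*(b - 2)*(b - 2)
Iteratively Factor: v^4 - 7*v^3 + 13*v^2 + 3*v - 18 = (v - 2)*(v^3 - 5*v^2 + 3*v + 9) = (v - 3)*(v - 2)*(v^2 - 2*v - 3) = (v - 3)^2*(v - 2)*(v + 1)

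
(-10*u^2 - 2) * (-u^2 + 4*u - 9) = 10*u^4 - 40*u^3 + 92*u^2 - 8*u + 18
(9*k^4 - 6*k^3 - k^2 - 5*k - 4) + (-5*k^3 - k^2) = 9*k^4 - 11*k^3 - 2*k^2 - 5*k - 4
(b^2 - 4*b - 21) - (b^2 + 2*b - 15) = -6*b - 6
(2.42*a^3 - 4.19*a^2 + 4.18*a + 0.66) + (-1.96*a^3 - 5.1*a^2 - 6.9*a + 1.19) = 0.46*a^3 - 9.29*a^2 - 2.72*a + 1.85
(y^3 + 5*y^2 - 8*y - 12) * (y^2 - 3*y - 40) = y^5 + 2*y^4 - 63*y^3 - 188*y^2 + 356*y + 480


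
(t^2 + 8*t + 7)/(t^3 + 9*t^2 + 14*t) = (t + 1)/(t*(t + 2))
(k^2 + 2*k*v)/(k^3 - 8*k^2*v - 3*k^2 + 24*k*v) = (k + 2*v)/(k^2 - 8*k*v - 3*k + 24*v)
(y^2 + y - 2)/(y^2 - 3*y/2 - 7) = 2*(y - 1)/(2*y - 7)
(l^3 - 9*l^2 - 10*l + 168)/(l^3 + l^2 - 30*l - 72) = (l - 7)/(l + 3)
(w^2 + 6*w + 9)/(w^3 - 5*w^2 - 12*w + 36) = (w + 3)/(w^2 - 8*w + 12)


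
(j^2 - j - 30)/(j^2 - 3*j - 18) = (j + 5)/(j + 3)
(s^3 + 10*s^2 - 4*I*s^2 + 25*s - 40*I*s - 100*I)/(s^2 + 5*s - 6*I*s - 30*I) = (s^2 + s*(5 - 4*I) - 20*I)/(s - 6*I)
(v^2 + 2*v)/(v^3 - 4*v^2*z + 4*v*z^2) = (v + 2)/(v^2 - 4*v*z + 4*z^2)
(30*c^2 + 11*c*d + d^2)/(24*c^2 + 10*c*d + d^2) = (5*c + d)/(4*c + d)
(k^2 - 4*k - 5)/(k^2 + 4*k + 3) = (k - 5)/(k + 3)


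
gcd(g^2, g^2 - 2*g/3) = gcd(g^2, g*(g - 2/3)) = g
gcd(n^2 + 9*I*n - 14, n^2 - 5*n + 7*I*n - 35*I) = n + 7*I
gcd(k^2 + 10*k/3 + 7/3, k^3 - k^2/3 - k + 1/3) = k + 1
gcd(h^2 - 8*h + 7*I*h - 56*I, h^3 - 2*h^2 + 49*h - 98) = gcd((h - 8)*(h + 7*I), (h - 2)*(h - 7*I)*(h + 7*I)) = h + 7*I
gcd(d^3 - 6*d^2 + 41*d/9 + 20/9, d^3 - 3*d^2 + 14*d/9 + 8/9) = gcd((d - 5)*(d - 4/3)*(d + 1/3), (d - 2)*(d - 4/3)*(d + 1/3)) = d^2 - d - 4/9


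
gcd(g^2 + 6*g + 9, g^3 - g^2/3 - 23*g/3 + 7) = g + 3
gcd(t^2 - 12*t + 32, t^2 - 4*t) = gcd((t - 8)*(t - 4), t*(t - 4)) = t - 4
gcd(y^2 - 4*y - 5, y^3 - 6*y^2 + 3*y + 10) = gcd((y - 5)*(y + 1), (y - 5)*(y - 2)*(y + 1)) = y^2 - 4*y - 5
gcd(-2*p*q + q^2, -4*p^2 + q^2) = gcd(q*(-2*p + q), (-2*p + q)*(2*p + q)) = 2*p - q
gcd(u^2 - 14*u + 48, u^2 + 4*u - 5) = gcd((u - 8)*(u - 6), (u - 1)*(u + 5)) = 1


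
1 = 1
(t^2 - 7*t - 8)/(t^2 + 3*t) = (t^2 - 7*t - 8)/(t*(t + 3))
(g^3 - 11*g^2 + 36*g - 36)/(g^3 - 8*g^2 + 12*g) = (g - 3)/g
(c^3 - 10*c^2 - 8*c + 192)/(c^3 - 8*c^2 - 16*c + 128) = (c - 6)/(c - 4)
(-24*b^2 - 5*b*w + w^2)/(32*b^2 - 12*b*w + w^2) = (3*b + w)/(-4*b + w)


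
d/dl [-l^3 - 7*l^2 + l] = -3*l^2 - 14*l + 1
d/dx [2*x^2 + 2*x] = 4*x + 2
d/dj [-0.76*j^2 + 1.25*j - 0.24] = 1.25 - 1.52*j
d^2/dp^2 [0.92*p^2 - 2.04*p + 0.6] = 1.84000000000000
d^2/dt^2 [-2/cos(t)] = 2/cos(t) - 4/cos(t)^3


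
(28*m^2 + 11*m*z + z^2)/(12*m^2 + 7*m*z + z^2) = (7*m + z)/(3*m + z)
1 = 1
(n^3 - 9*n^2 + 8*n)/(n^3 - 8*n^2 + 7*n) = (n - 8)/(n - 7)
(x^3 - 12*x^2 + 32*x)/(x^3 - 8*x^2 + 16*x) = (x - 8)/(x - 4)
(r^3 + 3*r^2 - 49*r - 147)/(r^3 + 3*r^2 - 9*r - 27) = (r^2 - 49)/(r^2 - 9)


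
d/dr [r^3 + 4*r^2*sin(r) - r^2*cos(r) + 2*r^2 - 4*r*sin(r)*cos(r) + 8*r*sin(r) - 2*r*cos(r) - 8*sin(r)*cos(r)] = r^2*sin(r) + 4*r^2*cos(r) + 3*r^2 + 10*r*sin(r) + 6*r*cos(r) - 4*r*cos(2*r) + 4*r + 8*sin(r) - 2*sin(2*r) - 2*cos(r) - 8*cos(2*r)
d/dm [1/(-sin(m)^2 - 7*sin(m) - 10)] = (2*sin(m) + 7)*cos(m)/(sin(m)^2 + 7*sin(m) + 10)^2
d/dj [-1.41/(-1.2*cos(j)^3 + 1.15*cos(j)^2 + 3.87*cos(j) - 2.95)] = (5.076*cos(j)^2 - 3.243*cos(j) - 5.4567)*sin(j)/(1.2*cos(j)^3 - 1.15*cos(j)^2 - 3.87*cos(j) + 2.95)^2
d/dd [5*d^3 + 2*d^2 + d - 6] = 15*d^2 + 4*d + 1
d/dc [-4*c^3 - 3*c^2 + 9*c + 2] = -12*c^2 - 6*c + 9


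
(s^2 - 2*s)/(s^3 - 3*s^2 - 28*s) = (2 - s)/(-s^2 + 3*s + 28)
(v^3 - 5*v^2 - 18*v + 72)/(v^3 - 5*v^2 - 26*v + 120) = (v^2 + v - 12)/(v^2 + v - 20)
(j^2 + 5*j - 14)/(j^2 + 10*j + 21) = (j - 2)/(j + 3)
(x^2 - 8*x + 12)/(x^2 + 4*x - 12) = (x - 6)/(x + 6)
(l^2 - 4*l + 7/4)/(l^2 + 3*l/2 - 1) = (l - 7/2)/(l + 2)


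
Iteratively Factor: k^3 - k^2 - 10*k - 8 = (k + 2)*(k^2 - 3*k - 4) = (k - 4)*(k + 2)*(k + 1)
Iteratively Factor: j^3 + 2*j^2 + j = (j)*(j^2 + 2*j + 1) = j*(j + 1)*(j + 1)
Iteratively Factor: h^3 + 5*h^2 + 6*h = (h + 2)*(h^2 + 3*h) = h*(h + 2)*(h + 3)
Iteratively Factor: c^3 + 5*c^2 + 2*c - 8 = (c + 2)*(c^2 + 3*c - 4) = (c + 2)*(c + 4)*(c - 1)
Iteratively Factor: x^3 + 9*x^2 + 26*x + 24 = (x + 4)*(x^2 + 5*x + 6) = (x + 3)*(x + 4)*(x + 2)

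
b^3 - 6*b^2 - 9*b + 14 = (b - 7)*(b - 1)*(b + 2)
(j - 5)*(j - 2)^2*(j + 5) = j^4 - 4*j^3 - 21*j^2 + 100*j - 100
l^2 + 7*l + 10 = (l + 2)*(l + 5)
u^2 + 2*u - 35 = (u - 5)*(u + 7)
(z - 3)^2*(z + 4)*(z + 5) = z^4 + 3*z^3 - 25*z^2 - 39*z + 180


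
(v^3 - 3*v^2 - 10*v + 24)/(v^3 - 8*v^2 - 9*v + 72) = (v^2 - 6*v + 8)/(v^2 - 11*v + 24)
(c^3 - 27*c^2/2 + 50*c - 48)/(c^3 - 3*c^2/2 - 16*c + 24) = (c - 8)/(c + 4)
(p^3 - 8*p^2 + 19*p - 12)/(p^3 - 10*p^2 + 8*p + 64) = (p^2 - 4*p + 3)/(p^2 - 6*p - 16)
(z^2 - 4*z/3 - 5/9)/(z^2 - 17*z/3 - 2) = (z - 5/3)/(z - 6)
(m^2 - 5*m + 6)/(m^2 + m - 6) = (m - 3)/(m + 3)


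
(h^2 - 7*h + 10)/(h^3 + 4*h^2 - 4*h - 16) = (h - 5)/(h^2 + 6*h + 8)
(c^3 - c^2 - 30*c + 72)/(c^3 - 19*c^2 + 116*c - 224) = (c^2 + 3*c - 18)/(c^2 - 15*c + 56)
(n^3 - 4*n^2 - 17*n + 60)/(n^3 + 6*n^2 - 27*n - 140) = (n - 3)/(n + 7)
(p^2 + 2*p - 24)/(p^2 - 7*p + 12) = (p + 6)/(p - 3)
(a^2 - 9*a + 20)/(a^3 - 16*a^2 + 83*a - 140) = 1/(a - 7)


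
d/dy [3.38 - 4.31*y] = -4.31000000000000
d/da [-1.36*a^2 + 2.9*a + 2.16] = 2.9 - 2.72*a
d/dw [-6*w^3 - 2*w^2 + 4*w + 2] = -18*w^2 - 4*w + 4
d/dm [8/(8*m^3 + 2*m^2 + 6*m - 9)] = 16*(-12*m^2 - 2*m - 3)/(8*m^3 + 2*m^2 + 6*m - 9)^2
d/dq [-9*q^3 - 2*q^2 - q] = -27*q^2 - 4*q - 1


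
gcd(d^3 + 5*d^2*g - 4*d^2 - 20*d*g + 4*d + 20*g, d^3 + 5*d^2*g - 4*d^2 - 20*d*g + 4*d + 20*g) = d^3 + 5*d^2*g - 4*d^2 - 20*d*g + 4*d + 20*g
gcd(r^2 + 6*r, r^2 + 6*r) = r^2 + 6*r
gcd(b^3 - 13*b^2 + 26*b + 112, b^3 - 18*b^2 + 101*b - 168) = b^2 - 15*b + 56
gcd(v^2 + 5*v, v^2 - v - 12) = 1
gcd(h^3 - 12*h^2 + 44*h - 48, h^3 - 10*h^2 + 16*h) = h - 2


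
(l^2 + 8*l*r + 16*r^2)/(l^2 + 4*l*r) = (l + 4*r)/l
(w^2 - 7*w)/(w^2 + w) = (w - 7)/(w + 1)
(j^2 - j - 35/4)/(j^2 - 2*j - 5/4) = (-4*j^2 + 4*j + 35)/(-4*j^2 + 8*j + 5)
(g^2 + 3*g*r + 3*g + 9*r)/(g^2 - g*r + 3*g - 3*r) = (-g - 3*r)/(-g + r)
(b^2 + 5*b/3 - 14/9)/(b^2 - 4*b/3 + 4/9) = (3*b + 7)/(3*b - 2)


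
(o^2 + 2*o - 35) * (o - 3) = o^3 - o^2 - 41*o + 105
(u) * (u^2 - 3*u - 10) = u^3 - 3*u^2 - 10*u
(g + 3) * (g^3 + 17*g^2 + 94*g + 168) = g^4 + 20*g^3 + 145*g^2 + 450*g + 504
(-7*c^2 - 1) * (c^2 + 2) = -7*c^4 - 15*c^2 - 2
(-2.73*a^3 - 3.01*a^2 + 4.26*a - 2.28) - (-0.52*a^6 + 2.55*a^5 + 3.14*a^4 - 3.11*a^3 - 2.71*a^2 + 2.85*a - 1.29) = 0.52*a^6 - 2.55*a^5 - 3.14*a^4 + 0.38*a^3 - 0.3*a^2 + 1.41*a - 0.99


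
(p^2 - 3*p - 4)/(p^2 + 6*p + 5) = (p - 4)/(p + 5)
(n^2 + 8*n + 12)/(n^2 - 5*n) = (n^2 + 8*n + 12)/(n*(n - 5))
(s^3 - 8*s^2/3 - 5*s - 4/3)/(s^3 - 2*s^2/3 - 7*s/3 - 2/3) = (s - 4)/(s - 2)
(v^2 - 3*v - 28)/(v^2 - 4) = (v^2 - 3*v - 28)/(v^2 - 4)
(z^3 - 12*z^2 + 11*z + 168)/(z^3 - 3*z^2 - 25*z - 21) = (z - 8)/(z + 1)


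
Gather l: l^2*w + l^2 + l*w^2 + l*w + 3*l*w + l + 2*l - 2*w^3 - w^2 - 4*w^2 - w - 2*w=l^2*(w + 1) + l*(w^2 + 4*w + 3) - 2*w^3 - 5*w^2 - 3*w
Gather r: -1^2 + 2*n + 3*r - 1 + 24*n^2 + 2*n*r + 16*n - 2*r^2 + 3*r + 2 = 24*n^2 + 18*n - 2*r^2 + r*(2*n + 6)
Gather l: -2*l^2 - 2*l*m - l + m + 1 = -2*l^2 + l*(-2*m - 1) + m + 1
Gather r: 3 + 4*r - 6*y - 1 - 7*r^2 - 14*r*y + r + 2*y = -7*r^2 + r*(5 - 14*y) - 4*y + 2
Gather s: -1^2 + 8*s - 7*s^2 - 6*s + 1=-7*s^2 + 2*s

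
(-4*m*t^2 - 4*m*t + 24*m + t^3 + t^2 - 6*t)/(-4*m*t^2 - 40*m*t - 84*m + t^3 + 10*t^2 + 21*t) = (t - 2)/(t + 7)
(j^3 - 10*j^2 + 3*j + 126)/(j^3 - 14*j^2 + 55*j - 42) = (j + 3)/(j - 1)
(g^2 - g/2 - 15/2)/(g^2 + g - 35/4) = 2*(2*g^2 - g - 15)/(4*g^2 + 4*g - 35)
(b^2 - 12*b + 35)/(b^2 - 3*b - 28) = (b - 5)/(b + 4)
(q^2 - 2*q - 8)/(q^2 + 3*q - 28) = (q + 2)/(q + 7)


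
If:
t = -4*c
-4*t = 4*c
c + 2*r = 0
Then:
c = 0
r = 0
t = 0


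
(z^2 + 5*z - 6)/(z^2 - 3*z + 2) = (z + 6)/(z - 2)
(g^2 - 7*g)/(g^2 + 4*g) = (g - 7)/(g + 4)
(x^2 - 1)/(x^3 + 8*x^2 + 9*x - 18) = (x + 1)/(x^2 + 9*x + 18)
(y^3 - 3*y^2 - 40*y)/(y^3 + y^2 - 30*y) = (y^2 - 3*y - 40)/(y^2 + y - 30)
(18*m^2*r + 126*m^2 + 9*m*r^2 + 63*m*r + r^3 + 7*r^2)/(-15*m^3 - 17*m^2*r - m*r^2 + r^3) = (6*m*r + 42*m + r^2 + 7*r)/(-5*m^2 - 4*m*r + r^2)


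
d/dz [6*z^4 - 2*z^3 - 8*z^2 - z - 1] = 24*z^3 - 6*z^2 - 16*z - 1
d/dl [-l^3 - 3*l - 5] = -3*l^2 - 3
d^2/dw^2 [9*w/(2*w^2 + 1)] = 36*w*(2*w^2 - 3)/(2*w^2 + 1)^3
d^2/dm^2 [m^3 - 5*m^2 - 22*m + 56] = 6*m - 10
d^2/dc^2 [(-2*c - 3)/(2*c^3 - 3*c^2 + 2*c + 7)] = 2*(-24*c^5 - 36*c^4 + 134*c^3 + 51*c^2 + 54*c - 47)/(8*c^9 - 36*c^8 + 78*c^7 - 15*c^6 - 174*c^5 + 321*c^4 + 50*c^3 - 357*c^2 + 294*c + 343)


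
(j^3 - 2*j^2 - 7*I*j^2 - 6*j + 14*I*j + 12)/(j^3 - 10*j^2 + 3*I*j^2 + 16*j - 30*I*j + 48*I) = (j^2 - 7*I*j - 6)/(j^2 + j*(-8 + 3*I) - 24*I)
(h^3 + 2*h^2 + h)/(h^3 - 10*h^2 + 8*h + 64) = h*(h^2 + 2*h + 1)/(h^3 - 10*h^2 + 8*h + 64)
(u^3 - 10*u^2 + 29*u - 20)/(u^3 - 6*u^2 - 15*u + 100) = (u^2 - 5*u + 4)/(u^2 - u - 20)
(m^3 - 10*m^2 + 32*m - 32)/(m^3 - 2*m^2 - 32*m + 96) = (m - 2)/(m + 6)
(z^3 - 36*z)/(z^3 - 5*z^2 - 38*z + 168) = z*(z - 6)/(z^2 - 11*z + 28)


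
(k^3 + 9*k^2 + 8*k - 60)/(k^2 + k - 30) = (k^2 + 3*k - 10)/(k - 5)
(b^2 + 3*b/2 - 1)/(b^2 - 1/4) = 2*(b + 2)/(2*b + 1)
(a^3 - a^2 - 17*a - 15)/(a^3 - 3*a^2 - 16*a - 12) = (a^2 - 2*a - 15)/(a^2 - 4*a - 12)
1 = 1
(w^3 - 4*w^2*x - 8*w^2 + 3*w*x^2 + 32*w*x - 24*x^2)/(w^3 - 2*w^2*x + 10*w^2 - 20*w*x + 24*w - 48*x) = (w^3 - 4*w^2*x - 8*w^2 + 3*w*x^2 + 32*w*x - 24*x^2)/(w^3 - 2*w^2*x + 10*w^2 - 20*w*x + 24*w - 48*x)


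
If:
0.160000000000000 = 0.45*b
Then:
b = 0.36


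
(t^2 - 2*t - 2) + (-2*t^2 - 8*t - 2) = -t^2 - 10*t - 4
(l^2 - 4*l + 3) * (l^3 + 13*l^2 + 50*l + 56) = l^5 + 9*l^4 + l^3 - 105*l^2 - 74*l + 168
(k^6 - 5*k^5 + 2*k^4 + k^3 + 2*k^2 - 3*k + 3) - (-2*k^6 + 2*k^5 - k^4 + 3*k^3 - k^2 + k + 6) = 3*k^6 - 7*k^5 + 3*k^4 - 2*k^3 + 3*k^2 - 4*k - 3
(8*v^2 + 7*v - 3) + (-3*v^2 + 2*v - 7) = 5*v^2 + 9*v - 10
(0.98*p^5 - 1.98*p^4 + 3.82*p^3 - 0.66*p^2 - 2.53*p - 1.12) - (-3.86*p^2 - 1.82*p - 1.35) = 0.98*p^5 - 1.98*p^4 + 3.82*p^3 + 3.2*p^2 - 0.71*p + 0.23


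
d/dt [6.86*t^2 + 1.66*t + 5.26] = 13.72*t + 1.66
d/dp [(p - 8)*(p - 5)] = 2*p - 13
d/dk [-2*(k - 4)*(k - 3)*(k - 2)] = -6*k^2 + 36*k - 52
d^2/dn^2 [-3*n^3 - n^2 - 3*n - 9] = -18*n - 2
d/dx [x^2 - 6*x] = 2*x - 6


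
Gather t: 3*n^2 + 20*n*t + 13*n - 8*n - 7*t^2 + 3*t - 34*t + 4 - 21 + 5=3*n^2 + 5*n - 7*t^2 + t*(20*n - 31) - 12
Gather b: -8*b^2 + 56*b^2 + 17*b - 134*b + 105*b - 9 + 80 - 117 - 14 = 48*b^2 - 12*b - 60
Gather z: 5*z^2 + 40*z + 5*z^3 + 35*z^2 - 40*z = 5*z^3 + 40*z^2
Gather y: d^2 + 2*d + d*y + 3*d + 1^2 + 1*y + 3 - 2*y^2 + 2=d^2 + 5*d - 2*y^2 + y*(d + 1) + 6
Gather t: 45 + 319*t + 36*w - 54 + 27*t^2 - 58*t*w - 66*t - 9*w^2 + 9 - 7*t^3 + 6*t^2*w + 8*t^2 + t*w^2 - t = -7*t^3 + t^2*(6*w + 35) + t*(w^2 - 58*w + 252) - 9*w^2 + 36*w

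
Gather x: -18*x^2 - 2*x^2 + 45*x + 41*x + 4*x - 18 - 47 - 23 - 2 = -20*x^2 + 90*x - 90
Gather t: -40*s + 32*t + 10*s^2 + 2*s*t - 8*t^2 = 10*s^2 - 40*s - 8*t^2 + t*(2*s + 32)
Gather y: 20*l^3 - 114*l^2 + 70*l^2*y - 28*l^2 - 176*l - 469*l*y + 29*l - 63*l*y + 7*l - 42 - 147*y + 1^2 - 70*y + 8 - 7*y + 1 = 20*l^3 - 142*l^2 - 140*l + y*(70*l^2 - 532*l - 224) - 32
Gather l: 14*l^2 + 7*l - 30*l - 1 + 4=14*l^2 - 23*l + 3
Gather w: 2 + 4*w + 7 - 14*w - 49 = -10*w - 40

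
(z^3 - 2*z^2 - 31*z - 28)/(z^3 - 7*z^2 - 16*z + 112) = (z + 1)/(z - 4)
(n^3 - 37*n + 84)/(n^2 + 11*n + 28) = (n^2 - 7*n + 12)/(n + 4)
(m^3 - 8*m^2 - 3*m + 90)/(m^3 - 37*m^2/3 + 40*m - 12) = 3*(m^2 - 2*m - 15)/(3*m^2 - 19*m + 6)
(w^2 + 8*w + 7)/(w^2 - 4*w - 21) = (w^2 + 8*w + 7)/(w^2 - 4*w - 21)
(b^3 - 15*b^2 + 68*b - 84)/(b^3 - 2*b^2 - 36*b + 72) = (b - 7)/(b + 6)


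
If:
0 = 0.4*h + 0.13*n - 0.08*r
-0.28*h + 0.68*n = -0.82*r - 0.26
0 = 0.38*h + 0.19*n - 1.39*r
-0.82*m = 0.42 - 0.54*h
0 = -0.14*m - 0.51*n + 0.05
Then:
No Solution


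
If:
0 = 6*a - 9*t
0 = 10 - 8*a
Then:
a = 5/4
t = 5/6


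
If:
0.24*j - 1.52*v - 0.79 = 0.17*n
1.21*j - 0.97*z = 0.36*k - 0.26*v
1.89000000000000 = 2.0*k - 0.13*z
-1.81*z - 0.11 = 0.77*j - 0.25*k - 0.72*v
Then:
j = 0.232287661004293*z + 0.259257980212806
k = 0.065*z + 0.945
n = -24.1685471455709*z - 5.19228562957757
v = 2.73973819301848*z + 0.101914784394251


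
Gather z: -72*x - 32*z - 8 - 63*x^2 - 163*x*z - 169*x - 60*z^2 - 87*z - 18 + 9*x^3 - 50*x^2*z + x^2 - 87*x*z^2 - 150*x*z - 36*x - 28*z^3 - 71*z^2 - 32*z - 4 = 9*x^3 - 62*x^2 - 277*x - 28*z^3 + z^2*(-87*x - 131) + z*(-50*x^2 - 313*x - 151) - 30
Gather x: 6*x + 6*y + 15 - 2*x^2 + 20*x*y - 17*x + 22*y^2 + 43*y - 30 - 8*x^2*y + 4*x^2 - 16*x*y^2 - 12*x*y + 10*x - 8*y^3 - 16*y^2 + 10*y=x^2*(2 - 8*y) + x*(-16*y^2 + 8*y - 1) - 8*y^3 + 6*y^2 + 59*y - 15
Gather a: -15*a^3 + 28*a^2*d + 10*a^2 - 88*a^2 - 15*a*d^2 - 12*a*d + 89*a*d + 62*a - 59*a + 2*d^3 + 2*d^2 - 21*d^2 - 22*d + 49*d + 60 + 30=-15*a^3 + a^2*(28*d - 78) + a*(-15*d^2 + 77*d + 3) + 2*d^3 - 19*d^2 + 27*d + 90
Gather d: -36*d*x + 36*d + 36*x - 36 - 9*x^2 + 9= d*(36 - 36*x) - 9*x^2 + 36*x - 27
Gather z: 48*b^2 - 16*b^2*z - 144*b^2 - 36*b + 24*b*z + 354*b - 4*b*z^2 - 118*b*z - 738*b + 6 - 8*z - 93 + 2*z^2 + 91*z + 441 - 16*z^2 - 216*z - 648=-96*b^2 - 420*b + z^2*(-4*b - 14) + z*(-16*b^2 - 94*b - 133) - 294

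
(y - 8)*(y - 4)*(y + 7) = y^3 - 5*y^2 - 52*y + 224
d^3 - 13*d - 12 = (d - 4)*(d + 1)*(d + 3)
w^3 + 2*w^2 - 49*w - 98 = (w - 7)*(w + 2)*(w + 7)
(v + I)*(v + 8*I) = v^2 + 9*I*v - 8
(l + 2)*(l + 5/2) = l^2 + 9*l/2 + 5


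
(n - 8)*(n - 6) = n^2 - 14*n + 48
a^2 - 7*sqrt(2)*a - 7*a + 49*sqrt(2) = (a - 7)*(a - 7*sqrt(2))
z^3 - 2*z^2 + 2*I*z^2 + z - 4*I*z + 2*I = (z - 1)^2*(z + 2*I)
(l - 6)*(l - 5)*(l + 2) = l^3 - 9*l^2 + 8*l + 60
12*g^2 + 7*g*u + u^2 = (3*g + u)*(4*g + u)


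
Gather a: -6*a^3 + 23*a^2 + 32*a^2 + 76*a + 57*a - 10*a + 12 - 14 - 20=-6*a^3 + 55*a^2 + 123*a - 22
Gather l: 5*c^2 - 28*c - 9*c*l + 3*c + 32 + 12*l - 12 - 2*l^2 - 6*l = 5*c^2 - 25*c - 2*l^2 + l*(6 - 9*c) + 20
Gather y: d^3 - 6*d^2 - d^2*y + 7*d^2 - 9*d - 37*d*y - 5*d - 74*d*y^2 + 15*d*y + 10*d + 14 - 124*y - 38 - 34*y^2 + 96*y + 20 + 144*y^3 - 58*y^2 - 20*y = d^3 + d^2 - 4*d + 144*y^3 + y^2*(-74*d - 92) + y*(-d^2 - 22*d - 48) - 4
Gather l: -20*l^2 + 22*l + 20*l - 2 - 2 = -20*l^2 + 42*l - 4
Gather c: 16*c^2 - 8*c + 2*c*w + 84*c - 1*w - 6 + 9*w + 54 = 16*c^2 + c*(2*w + 76) + 8*w + 48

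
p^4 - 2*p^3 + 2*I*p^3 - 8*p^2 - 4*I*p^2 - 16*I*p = p*(p - 4)*(p + 2)*(p + 2*I)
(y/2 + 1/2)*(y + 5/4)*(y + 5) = y^3/2 + 29*y^2/8 + 25*y/4 + 25/8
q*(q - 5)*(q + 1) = q^3 - 4*q^2 - 5*q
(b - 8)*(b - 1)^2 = b^3 - 10*b^2 + 17*b - 8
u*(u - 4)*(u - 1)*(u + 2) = u^4 - 3*u^3 - 6*u^2 + 8*u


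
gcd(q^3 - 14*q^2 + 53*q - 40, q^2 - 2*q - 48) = q - 8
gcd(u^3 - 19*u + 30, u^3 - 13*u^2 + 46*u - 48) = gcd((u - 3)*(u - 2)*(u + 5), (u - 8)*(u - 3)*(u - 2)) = u^2 - 5*u + 6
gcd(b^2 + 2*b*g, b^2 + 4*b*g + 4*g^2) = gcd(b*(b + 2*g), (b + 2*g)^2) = b + 2*g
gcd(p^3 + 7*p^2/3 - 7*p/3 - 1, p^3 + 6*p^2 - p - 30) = p + 3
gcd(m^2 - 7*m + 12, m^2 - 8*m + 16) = m - 4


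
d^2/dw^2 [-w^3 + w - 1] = -6*w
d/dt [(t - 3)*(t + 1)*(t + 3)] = 3*t^2 + 2*t - 9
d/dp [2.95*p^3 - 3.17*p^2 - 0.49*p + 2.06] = 8.85*p^2 - 6.34*p - 0.49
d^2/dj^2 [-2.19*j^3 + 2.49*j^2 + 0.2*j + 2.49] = 4.98 - 13.14*j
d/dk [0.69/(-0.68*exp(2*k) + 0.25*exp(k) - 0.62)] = (0.9384*exp(k) - 0.1725)*exp(k)/(0.68*exp(2*k) - 0.25*exp(k) + 0.62)^2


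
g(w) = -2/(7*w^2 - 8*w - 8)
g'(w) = -2*(8 - 14*w)/(7*w^2 - 8*w - 8)^2 = 4*(7*w - 4)/(-7*w^2 + 8*w + 8)^2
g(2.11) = -0.32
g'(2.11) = 1.09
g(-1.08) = -0.23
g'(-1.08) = -0.60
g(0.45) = 0.20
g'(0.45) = -0.03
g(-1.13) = -0.20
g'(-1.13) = -0.48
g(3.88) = -0.03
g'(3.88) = 0.02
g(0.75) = 0.20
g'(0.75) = 0.05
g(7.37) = -0.01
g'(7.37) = 0.00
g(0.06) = 0.24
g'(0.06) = -0.20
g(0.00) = 0.25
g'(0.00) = -0.25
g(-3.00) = -0.03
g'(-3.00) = -0.02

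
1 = 1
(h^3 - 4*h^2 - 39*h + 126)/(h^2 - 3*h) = h - 1 - 42/h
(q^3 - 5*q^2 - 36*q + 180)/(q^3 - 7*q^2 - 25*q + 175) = (q^2 - 36)/(q^2 - 2*q - 35)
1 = 1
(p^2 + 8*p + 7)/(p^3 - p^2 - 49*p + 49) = (p + 1)/(p^2 - 8*p + 7)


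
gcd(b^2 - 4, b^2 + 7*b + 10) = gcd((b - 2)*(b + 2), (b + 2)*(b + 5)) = b + 2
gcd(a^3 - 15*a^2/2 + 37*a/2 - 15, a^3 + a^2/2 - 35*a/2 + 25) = a^2 - 9*a/2 + 5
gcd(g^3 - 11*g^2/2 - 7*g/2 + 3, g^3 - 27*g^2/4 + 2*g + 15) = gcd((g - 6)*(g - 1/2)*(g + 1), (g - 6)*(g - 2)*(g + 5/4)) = g - 6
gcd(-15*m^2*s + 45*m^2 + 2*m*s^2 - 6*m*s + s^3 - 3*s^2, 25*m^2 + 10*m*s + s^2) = 5*m + s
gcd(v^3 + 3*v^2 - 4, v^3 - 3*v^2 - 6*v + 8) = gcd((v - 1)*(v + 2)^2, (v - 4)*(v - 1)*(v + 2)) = v^2 + v - 2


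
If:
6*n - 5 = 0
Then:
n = 5/6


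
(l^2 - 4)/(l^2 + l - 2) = (l - 2)/(l - 1)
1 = 1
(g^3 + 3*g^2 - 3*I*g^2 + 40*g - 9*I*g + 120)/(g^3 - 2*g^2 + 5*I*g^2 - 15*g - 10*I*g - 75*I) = (g - 8*I)/(g - 5)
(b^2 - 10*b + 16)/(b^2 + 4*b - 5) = (b^2 - 10*b + 16)/(b^2 + 4*b - 5)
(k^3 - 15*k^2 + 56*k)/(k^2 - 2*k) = (k^2 - 15*k + 56)/(k - 2)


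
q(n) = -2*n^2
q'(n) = -4*n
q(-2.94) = -17.29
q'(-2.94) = 11.76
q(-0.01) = -0.00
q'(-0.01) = 0.04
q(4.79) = -45.89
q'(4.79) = -19.16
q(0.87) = -1.51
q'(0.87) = -3.48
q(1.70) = -5.78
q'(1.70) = -6.80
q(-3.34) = -22.31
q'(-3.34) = 13.36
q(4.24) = -35.96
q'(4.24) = -16.96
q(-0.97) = -1.88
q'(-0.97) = 3.88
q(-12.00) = -288.00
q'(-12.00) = 48.00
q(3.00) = -18.00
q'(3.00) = -12.00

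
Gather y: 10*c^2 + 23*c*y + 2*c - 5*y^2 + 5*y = 10*c^2 + 2*c - 5*y^2 + y*(23*c + 5)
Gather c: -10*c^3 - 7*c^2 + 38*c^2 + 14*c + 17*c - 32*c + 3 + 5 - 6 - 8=-10*c^3 + 31*c^2 - c - 6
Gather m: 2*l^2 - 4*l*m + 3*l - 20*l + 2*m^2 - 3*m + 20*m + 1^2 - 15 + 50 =2*l^2 - 17*l + 2*m^2 + m*(17 - 4*l) + 36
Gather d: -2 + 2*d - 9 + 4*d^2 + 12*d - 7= 4*d^2 + 14*d - 18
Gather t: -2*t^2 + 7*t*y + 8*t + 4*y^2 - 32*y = -2*t^2 + t*(7*y + 8) + 4*y^2 - 32*y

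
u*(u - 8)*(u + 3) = u^3 - 5*u^2 - 24*u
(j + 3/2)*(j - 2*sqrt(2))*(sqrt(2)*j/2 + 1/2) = sqrt(2)*j^3/2 - 3*j^2/2 + 3*sqrt(2)*j^2/4 - 9*j/4 - sqrt(2)*j - 3*sqrt(2)/2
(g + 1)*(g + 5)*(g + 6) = g^3 + 12*g^2 + 41*g + 30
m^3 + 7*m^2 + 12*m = m*(m + 3)*(m + 4)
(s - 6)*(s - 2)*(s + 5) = s^3 - 3*s^2 - 28*s + 60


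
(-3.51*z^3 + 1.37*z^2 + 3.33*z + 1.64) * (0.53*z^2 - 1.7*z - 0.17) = -1.8603*z^5 + 6.6931*z^4 + 0.0326*z^3 - 5.0247*z^2 - 3.3541*z - 0.2788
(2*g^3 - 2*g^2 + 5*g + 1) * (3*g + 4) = 6*g^4 + 2*g^3 + 7*g^2 + 23*g + 4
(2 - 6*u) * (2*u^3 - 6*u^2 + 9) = -12*u^4 + 40*u^3 - 12*u^2 - 54*u + 18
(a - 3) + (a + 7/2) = 2*a + 1/2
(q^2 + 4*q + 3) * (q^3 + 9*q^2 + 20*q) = q^5 + 13*q^4 + 59*q^3 + 107*q^2 + 60*q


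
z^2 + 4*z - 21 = (z - 3)*(z + 7)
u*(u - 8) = u^2 - 8*u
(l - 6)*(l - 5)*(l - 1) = l^3 - 12*l^2 + 41*l - 30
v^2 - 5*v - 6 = (v - 6)*(v + 1)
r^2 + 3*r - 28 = (r - 4)*(r + 7)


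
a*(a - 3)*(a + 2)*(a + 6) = a^4 + 5*a^3 - 12*a^2 - 36*a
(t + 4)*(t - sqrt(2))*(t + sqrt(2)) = t^3 + 4*t^2 - 2*t - 8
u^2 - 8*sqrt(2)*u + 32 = (u - 4*sqrt(2))^2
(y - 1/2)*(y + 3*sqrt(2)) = y^2 - y/2 + 3*sqrt(2)*y - 3*sqrt(2)/2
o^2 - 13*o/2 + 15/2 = (o - 5)*(o - 3/2)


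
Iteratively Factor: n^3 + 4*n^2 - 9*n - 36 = (n - 3)*(n^2 + 7*n + 12) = (n - 3)*(n + 4)*(n + 3)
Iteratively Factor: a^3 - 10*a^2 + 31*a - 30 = (a - 5)*(a^2 - 5*a + 6) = (a - 5)*(a - 2)*(a - 3)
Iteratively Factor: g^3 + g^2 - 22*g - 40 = (g - 5)*(g^2 + 6*g + 8) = (g - 5)*(g + 4)*(g + 2)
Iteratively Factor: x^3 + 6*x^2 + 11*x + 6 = (x + 1)*(x^2 + 5*x + 6) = (x + 1)*(x + 2)*(x + 3)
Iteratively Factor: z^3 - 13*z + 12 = (z + 4)*(z^2 - 4*z + 3) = (z - 1)*(z + 4)*(z - 3)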